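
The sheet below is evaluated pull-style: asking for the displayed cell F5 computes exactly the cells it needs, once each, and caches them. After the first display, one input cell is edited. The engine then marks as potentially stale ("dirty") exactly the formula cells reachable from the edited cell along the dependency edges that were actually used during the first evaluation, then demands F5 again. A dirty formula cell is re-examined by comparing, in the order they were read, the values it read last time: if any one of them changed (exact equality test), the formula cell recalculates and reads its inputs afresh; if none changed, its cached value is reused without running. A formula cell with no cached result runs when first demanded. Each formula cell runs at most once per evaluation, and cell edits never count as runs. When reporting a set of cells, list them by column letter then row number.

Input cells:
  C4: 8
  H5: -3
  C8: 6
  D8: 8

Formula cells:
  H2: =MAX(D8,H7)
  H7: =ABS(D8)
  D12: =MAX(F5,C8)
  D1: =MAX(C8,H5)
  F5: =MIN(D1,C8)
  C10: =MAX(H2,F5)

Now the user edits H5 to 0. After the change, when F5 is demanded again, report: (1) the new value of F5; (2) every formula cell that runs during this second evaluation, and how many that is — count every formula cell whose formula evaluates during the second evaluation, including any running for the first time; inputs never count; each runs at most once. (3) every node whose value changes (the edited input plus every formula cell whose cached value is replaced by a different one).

Demanding F5 again yields 6.
1 formula cells run: D1.
The nodes whose values change: H5.
Note the absorption at D1: it re-runs yet its value is the same, leaving the output's value untouched.

First demand of the output computes:
  D1 = MAX(6, -3) = 6
  F5 = MIN(6, 6) = 6

After the edit, cleaning proceeds:
  D1: a read changed (H5 -3->0) — executes, giving 6 — identical to its old value.
  F5: dirty, but its reads are unchanged (D1 unchanged, C8 unchanged); cached 6 stands.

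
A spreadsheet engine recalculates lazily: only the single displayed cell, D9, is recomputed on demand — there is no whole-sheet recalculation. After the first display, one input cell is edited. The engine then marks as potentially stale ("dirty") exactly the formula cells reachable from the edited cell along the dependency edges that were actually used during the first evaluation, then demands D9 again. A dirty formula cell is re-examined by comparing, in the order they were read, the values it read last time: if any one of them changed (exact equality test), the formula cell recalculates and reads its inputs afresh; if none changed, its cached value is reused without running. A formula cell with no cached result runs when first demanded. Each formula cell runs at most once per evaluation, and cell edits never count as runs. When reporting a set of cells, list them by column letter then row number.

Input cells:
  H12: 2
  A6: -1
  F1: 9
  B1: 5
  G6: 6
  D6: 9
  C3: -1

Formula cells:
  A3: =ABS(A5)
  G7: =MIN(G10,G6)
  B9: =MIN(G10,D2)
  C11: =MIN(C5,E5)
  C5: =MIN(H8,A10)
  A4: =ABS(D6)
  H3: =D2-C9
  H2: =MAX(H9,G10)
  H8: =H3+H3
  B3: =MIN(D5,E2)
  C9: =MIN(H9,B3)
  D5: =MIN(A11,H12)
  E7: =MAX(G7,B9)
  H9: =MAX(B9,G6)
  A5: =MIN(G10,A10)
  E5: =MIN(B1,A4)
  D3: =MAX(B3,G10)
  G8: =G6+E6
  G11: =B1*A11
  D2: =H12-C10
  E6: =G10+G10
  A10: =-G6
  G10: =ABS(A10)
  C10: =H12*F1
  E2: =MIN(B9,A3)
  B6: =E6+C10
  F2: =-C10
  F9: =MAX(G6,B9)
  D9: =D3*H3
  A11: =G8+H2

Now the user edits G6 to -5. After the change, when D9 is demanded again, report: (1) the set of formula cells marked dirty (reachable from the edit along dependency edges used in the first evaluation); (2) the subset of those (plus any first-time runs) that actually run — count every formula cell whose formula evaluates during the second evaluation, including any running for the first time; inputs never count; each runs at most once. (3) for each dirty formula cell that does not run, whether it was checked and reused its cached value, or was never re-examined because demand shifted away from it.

Marked dirty: A3, A5, A10, A11, B3, B9, C9, D3, D5, D9, E2, E6, G8, G10, H2, H3, H9.
Formula cells that run: A3, A5, A10, A11, B9, C9, D3, D5, D9, E2, E6, G8, G10, H2, H9 — 15 in total.
Checked but reused from cache: B3, H3.
Key observation: the cutoff stops propagation at B3 — its inputs' values are unchanged, so it reuses its cache.

First evaluation (everything demanded from the output):
  A10 = -(6) = -6
  C10 = 2 * 9 = 18
  D2 = 2 - 18 = -16
  G10 = ABS(-6) = 6
  A5 = MIN(6, -6) = -6
  A3 = ABS(-6) = 6
  B9 = MIN(6, -16) = -16
  E2 = MIN(-16, 6) = -16
  E6 = 6 + 6 = 12
  G8 = 6 + 12 = 18
  H9 = MAX(-16, 6) = 6
  H2 = MAX(6, 6) = 6
  A11 = 18 + 6 = 24
  D5 = MIN(24, 2) = 2
  B3 = MIN(2, -16) = -16
  C9 = MIN(6, -16) = -16
  D3 = MAX(-16, 6) = 6
  H3 = -16 - -16 = 0
  D9 = 6 * 0 = 0

Propagation after the edit:
  A10: runs — G6 6->-5; result 5.
  G10: runs — A10 -6->5; result 5.
  A5: runs — G10 6->5; A10 -6->5; result 5.
  A3: runs — A5 -6->5; result 5.
  B9: runs — G10 6->5; result -16 (same value as before).
  E2: runs — A3 6->5; result -16 (same value as before).
  E6: runs — G10 6->5; G10 6->5; result 10.
  G8: runs — G6 6->-5; E6 12->10; result 5.
  H9: runs — G6 6->-5; result -5.
  H2: runs — H9 6->-5; G10 6->5; result 5.
  A11: runs — G8 18->5; H2 6->5; result 10.
  D5: runs — A11 24->10; result 2 (same value as before).
  B3: checked — values it read are unchanged (D5 unchanged, E2 unchanged); reused cached -16 without running.
  C9: runs — H9 6->-5; result -16 (same value as before).
  D3: runs — G10 6->5; result 5.
  H3: checked — values it read are unchanged (D2 unchanged, C9 unchanged); reused cached 0 without running.
  D9: runs — D3 6->5; result 0 (same value as before).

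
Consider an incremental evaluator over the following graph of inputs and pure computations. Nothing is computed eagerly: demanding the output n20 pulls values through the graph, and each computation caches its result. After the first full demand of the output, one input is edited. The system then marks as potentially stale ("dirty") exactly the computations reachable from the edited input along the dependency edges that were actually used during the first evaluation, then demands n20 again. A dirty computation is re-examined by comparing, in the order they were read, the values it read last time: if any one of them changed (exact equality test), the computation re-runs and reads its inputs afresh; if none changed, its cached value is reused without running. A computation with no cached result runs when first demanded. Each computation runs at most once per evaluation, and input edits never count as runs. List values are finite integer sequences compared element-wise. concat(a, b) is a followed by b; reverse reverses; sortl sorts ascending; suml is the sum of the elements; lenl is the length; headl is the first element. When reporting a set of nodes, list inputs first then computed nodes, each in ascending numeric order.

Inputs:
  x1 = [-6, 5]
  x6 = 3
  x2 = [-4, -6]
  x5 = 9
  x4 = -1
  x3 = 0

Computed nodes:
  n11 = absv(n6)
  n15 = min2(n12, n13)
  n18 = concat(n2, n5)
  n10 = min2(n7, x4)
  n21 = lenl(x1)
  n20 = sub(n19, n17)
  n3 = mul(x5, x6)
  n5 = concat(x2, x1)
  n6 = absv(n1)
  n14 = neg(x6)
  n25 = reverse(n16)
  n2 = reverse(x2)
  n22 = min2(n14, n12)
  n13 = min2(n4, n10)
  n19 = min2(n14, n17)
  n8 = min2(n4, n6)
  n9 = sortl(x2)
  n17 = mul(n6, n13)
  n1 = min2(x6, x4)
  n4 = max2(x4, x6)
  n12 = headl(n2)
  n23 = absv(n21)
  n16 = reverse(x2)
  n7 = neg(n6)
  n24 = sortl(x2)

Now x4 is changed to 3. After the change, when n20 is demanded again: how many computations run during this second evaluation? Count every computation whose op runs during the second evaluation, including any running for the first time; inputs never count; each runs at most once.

Initial pass — values computed on the first demand:
  n1 = min2(3, -1) = -1
  n4 = max2(-1, 3) = 3
  n6 = absv(-1) = 1
  n7 = neg(1) = -1
  n10 = min2(-1, -1) = -1
  n13 = min2(3, -1) = -1
  n14 = neg(3) = -3
  n17 = mul(1, -1) = -1
  n19 = min2(-3, -1) = -3
  n20 = sub(-3, -1) = -2

Second demand — change propagation:
  n1: re-runs because x4 -1->3; new result 3.
  n4: re-runs because x4 -1->3; new result 3 (unchanged).
  n6: re-runs because n1 -1->3; new result 3.
  n7: re-runs because n6 1->3; new result -3.
  n10: re-runs because n7 -1->-3; x4 -1->3; new result -3.
  n13: re-runs because n10 -1->-3; new result -3.
  n17: re-runs because n6 1->3; n13 -1->-3; new result -9.
  n19: re-runs because n17 -1->-9; new result -9.
  n20: re-runs because n19 -3->-9; n17 -1->-9; new result 0.

Run set: n1, n4, n6, n7, n10, n13, n17, n19, n20 (9 run).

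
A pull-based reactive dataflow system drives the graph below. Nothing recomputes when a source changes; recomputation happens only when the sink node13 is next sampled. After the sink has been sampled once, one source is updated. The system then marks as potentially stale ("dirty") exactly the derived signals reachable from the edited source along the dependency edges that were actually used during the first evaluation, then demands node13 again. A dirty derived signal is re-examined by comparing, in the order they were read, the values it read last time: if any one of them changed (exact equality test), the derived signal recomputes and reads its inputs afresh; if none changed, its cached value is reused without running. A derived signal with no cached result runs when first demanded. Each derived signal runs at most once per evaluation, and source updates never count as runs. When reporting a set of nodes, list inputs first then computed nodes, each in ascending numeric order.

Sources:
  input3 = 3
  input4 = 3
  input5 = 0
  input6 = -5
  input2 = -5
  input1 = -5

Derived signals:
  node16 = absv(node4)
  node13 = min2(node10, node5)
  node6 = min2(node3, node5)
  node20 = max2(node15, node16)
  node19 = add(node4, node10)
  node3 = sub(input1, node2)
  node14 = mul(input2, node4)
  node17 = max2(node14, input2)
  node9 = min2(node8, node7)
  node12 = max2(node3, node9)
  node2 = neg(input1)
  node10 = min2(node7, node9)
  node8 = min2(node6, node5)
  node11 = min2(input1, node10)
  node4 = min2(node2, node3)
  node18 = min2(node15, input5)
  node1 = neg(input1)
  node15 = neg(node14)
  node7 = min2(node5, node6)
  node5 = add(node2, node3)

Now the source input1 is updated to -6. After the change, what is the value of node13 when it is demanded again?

New value of node13: -12.

First evaluation (everything demanded from the output):
  node2 = neg(-5) = 5
  node3 = sub(-5, 5) = -10
  node5 = add(5, -10) = -5
  node6 = min2(-10, -5) = -10
  node7 = min2(-5, -10) = -10
  node8 = min2(-10, -5) = -10
  node9 = min2(-10, -10) = -10
  node10 = min2(-10, -10) = -10
  node13 = min2(-10, -5) = -10

Propagation after the edit:
  node2: runs — input1 -5->-6; result 6.
  node3: runs — input1 -5->-6; node2 5->6; result -12.
  node5: runs — node2 5->6; node3 -10->-12; result -6.
  node6: runs — node3 -10->-12; node5 -5->-6; result -12.
  node7: runs — node5 -5->-6; node6 -10->-12; result -12.
  node8: runs — node6 -10->-12; node5 -5->-6; result -12.
  node9: runs — node8 -10->-12; node7 -10->-12; result -12.
  node10: runs — node7 -10->-12; node9 -10->-12; result -12.
  node13: runs — node10 -10->-12; node5 -5->-6; result -12.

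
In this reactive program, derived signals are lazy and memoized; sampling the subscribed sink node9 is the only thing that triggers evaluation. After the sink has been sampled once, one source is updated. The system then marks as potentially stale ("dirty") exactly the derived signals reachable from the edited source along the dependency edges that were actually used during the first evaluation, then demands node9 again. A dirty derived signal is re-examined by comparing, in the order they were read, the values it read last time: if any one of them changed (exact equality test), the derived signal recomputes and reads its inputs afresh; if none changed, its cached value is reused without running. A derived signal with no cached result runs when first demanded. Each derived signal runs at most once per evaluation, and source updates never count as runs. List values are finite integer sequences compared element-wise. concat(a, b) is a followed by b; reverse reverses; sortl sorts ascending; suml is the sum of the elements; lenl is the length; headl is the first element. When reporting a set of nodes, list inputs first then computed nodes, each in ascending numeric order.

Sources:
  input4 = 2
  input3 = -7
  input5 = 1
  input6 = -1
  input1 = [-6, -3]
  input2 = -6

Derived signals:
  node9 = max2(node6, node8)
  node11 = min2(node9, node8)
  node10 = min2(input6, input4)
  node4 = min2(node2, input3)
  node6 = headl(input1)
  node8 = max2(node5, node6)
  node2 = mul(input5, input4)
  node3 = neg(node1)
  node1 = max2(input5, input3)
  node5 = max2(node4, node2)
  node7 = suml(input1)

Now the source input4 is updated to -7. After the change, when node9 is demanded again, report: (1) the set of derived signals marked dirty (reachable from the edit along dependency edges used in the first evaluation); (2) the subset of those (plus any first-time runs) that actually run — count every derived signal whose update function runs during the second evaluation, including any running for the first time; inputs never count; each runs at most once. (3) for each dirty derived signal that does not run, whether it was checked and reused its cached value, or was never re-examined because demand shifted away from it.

The edit dirties: node2, node4, node5, node8, node9.
5 derived signals run: node2, node4, node5, node8, node9.
No dirty derived signal escaped a run.

First demand of the output computes:
  node2 = mul(1, 2) = 2
  node4 = min2(2, -7) = -7
  node5 = max2(-7, 2) = 2
  node6 = headl([-6, -3]) = -6
  node8 = max2(2, -6) = 2
  node9 = max2(-6, 2) = 2

After the edit, cleaning proceeds:
  node2: a read changed (input4 2->-7) — executes, giving -7.
  node4: a read changed (node2 2->-7) — executes, giving -7 — identical to its old value.
  node5: a read changed (node2 2->-7) — executes, giving -7.
  node8: a read changed (node5 2->-7) — executes, giving -6.
  node9: a read changed (node8 2->-6) — executes, giving -6.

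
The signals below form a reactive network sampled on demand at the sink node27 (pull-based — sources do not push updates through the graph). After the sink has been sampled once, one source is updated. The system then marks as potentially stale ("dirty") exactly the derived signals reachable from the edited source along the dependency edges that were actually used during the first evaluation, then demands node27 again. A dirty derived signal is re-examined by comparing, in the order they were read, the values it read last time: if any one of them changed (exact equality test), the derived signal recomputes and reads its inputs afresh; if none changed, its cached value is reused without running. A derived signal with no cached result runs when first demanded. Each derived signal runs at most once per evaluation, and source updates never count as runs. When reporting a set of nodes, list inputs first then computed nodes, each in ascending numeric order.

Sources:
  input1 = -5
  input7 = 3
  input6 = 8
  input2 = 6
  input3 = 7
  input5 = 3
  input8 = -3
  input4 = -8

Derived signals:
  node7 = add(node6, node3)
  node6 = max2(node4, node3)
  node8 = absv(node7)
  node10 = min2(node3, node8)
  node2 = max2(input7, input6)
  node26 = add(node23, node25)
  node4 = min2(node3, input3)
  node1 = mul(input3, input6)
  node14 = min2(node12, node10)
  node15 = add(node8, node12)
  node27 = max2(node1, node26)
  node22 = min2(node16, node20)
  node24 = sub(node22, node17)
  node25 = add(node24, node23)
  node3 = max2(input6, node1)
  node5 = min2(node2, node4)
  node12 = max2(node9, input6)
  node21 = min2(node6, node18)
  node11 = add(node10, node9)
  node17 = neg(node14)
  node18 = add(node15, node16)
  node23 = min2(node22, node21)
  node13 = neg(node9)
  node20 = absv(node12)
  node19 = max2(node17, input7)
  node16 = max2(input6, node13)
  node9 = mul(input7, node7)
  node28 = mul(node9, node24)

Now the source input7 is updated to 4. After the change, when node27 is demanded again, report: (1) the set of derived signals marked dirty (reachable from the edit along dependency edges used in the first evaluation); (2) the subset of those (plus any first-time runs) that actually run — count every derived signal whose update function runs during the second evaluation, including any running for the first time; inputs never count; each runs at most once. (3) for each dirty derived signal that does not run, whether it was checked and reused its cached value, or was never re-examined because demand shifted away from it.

Initial pass — values computed on the first demand:
  node1 = mul(7, 8) = 56
  node3 = max2(8, 56) = 56
  node4 = min2(56, 7) = 7
  node6 = max2(7, 56) = 56
  node7 = add(56, 56) = 112
  node8 = absv(112) = 112
  node9 = mul(3, 112) = 336
  node10 = min2(56, 112) = 56
  node12 = max2(336, 8) = 336
  node13 = neg(336) = -336
  node14 = min2(336, 56) = 56
  node15 = add(112, 336) = 448
  node16 = max2(8, -336) = 8
  node17 = neg(56) = -56
  node18 = add(448, 8) = 456
  node20 = absv(336) = 336
  node21 = min2(56, 456) = 56
  node22 = min2(8, 336) = 8
  node23 = min2(8, 56) = 8
  node24 = sub(8, -56) = 64
  node25 = add(64, 8) = 72
  node26 = add(8, 72) = 80
  node27 = max2(56, 80) = 80

Second demand — change propagation:
  node9: re-runs because input7 3->4; new result 448.
  node12: re-runs because node9 336->448; new result 448.
  node13: re-runs because node9 336->448; new result -448.
  node14: re-runs because node12 336->448; new result 56 (unchanged).
  node15: re-runs because node12 336->448; new result 560.
  node16: re-runs because node13 -336->-448; new result 8 (unchanged).
  node17: re-examined; everything it read last time is the same (node14 unchanged) — cache -56 kept, no run.
  node18: re-runs because node15 448->560; new result 568.
  node20: re-runs because node12 336->448; new result 448.
  node21: re-runs because node18 456->568; new result 56 (unchanged).
  node22: re-runs because node20 336->448; new result 8 (unchanged).
  node23: re-examined; everything it read last time is the same (node22 unchanged, node21 unchanged) — cache 8 kept, no run.
  node24: re-examined; everything it read last time is the same (node22 unchanged, node17 unchanged) — cache 64 kept, no run.
  node25: re-examined; everything it read last time is the same (node24 unchanged, node23 unchanged) — cache 72 kept, no run.
  node26: re-examined; everything it read last time is the same (node23 unchanged, node25 unchanged) — cache 80 kept, no run.
  node27: re-examined; everything it read last time is the same (node1 unchanged, node26 unchanged) — cache 80 kept, no run.

The important point: at node17 every value read last time is unchanged, so the dirty flag clears without a run.

Dirty set: node9, node12, node13, node14, node15, node16, node17, node18, node20, node21, node22, node23, node24, node25, node26, node27.
Run set: node9, node12, node13, node14, node15, node16, node18, node20, node21, node22 (10 run).
Re-examined without running (cache reused): node17, node23, node24, node25, node26, node27.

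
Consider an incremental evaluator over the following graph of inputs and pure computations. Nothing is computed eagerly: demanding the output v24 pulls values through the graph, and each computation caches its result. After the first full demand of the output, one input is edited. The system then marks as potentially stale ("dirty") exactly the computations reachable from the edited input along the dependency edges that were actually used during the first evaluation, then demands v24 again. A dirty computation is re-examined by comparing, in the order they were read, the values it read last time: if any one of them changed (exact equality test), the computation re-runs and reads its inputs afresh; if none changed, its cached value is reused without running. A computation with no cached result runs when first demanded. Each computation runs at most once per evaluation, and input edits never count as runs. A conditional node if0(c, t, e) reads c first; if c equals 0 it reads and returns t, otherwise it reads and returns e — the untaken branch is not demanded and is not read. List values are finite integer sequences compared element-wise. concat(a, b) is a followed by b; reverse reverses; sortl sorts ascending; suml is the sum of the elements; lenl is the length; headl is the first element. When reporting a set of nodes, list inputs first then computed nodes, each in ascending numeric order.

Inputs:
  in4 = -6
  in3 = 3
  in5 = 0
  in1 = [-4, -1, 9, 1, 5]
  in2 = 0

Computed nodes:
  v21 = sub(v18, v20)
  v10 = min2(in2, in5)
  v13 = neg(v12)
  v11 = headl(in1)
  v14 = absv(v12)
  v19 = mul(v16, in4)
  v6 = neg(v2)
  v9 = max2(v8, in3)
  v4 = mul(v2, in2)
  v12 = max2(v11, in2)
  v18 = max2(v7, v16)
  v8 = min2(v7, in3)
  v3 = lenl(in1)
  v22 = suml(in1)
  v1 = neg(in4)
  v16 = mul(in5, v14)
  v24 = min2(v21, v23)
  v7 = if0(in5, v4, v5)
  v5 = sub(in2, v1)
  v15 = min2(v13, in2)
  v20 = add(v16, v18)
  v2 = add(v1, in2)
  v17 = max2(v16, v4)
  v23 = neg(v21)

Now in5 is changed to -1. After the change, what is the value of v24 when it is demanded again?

Initial pass — values computed on the first demand:
  v1 = neg(-6) = 6
  v2 = add(6, 0) = 6
  v4 = mul(6, 0) = 0
  v7 = if0(in5=0 -> then branch v4) = 0
  v11 = headl([-4, -1, 9, 1, 5]) = -4
  v12 = max2(-4, 0) = 0
  v14 = absv(0) = 0
  v16 = mul(0, 0) = 0
  v18 = max2(0, 0) = 0
  v20 = add(0, 0) = 0
  v21 = sub(0, 0) = 0
  v23 = neg(0) = 0
  v24 = min2(0, 0) = 0

Second demand — change propagation:
  v5: newly demanded (no cache) — executes and yields -6.
  v7: re-runs because in5 0->-1; new result -6.
  v16: re-runs because in5 0->-1; new result 0 (unchanged).
  v18: re-runs because v7 0->-6; new result 0 (unchanged).
  v20: re-examined; everything it read last time is the same (v16 unchanged, v18 unchanged) — cache 0 kept, no run.
  v21: re-examined; everything it read last time is the same (v18 unchanged, v20 unchanged) — cache 0 kept, no run.
  v23: re-examined; everything it read last time is the same (v21 unchanged) — cache 0 kept, no run.
  v24: re-examined; everything it read last time is the same (v21 unchanged, v23 unchanged) — cache 0 kept, no run.

The important point: the flipped condition pulls in fresh nodes; v5 runs for the first time.

v24 now evaluates to 0.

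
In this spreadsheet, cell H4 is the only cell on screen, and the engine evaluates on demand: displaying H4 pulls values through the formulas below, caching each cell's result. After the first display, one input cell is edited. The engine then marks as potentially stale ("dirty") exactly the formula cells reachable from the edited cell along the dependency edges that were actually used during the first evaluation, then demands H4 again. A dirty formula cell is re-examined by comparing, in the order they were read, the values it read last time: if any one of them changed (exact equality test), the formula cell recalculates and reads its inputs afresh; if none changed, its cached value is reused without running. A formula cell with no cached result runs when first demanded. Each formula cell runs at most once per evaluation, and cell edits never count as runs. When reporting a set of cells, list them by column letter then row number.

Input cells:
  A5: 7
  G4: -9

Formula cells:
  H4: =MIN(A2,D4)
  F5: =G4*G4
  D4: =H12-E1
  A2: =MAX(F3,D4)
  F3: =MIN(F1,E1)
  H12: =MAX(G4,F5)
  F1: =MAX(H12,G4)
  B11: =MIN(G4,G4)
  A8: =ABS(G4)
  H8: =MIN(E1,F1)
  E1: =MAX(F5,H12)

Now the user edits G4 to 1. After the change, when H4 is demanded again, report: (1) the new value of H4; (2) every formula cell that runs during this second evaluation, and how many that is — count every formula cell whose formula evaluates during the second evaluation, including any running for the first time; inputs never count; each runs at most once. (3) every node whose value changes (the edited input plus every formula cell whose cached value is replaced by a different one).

H4 now evaluates to 0.
Run set: A2, D4, E1, F1, F3, F5, H4, H12 (8 run).
Changed values: A2, E1, F1, F3, F5, G4, H12.

Initial pass — values computed on the first demand:
  F5 = -9 * -9 = 81
  H12 = MAX(-9, 81) = 81
  E1 = MAX(81, 81) = 81
  D4 = 81 - 81 = 0
  F1 = MAX(81, -9) = 81
  F3 = MIN(81, 81) = 81
  A2 = MAX(81, 0) = 81
  H4 = MIN(81, 0) = 0

Second demand — change propagation:
  F5: re-runs because G4 -9->1; G4 -9->1; new result 1.
  H12: re-runs because G4 -9->1; F5 81->1; new result 1.
  E1: re-runs because F5 81->1; H12 81->1; new result 1.
  D4: re-runs because H12 81->1; E1 81->1; new result 0 (unchanged).
  F1: re-runs because H12 81->1; G4 -9->1; new result 1.
  F3: re-runs because F1 81->1; E1 81->1; new result 1.
  A2: re-runs because F3 81->1; new result 1.
  H4: re-runs because A2 81->1; new result 0 (unchanged).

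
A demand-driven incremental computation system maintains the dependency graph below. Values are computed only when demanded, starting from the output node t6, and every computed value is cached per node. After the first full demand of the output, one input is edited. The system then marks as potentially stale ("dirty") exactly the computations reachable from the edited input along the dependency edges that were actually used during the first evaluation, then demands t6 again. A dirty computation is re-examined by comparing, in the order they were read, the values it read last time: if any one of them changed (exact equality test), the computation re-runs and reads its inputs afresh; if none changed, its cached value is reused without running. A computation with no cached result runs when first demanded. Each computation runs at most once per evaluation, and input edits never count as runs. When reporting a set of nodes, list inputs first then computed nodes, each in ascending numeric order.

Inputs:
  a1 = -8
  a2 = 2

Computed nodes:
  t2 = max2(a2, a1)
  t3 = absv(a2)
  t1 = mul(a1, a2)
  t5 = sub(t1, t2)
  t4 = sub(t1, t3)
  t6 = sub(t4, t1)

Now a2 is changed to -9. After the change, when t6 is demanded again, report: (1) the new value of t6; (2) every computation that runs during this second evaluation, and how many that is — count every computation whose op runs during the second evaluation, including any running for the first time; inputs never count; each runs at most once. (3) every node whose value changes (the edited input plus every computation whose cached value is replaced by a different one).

First evaluation (everything demanded from the output):
  t1 = mul(-8, 2) = -16
  t3 = absv(2) = 2
  t4 = sub(-16, 2) = -18
  t6 = sub(-18, -16) = -2

Propagation after the edit:
  t1: runs — a2 2->-9; result 72.
  t3: runs — a2 2->-9; result 9.
  t4: runs — t1 -16->72; t3 2->9; result 63.
  t6: runs — t4 -18->63; t1 -16->72; result -9.

New value of t6: -9.
Computations that run: t1, t3, t4, t6 — 4 in total.
Values that change: a2, t1, t3, t4, t6.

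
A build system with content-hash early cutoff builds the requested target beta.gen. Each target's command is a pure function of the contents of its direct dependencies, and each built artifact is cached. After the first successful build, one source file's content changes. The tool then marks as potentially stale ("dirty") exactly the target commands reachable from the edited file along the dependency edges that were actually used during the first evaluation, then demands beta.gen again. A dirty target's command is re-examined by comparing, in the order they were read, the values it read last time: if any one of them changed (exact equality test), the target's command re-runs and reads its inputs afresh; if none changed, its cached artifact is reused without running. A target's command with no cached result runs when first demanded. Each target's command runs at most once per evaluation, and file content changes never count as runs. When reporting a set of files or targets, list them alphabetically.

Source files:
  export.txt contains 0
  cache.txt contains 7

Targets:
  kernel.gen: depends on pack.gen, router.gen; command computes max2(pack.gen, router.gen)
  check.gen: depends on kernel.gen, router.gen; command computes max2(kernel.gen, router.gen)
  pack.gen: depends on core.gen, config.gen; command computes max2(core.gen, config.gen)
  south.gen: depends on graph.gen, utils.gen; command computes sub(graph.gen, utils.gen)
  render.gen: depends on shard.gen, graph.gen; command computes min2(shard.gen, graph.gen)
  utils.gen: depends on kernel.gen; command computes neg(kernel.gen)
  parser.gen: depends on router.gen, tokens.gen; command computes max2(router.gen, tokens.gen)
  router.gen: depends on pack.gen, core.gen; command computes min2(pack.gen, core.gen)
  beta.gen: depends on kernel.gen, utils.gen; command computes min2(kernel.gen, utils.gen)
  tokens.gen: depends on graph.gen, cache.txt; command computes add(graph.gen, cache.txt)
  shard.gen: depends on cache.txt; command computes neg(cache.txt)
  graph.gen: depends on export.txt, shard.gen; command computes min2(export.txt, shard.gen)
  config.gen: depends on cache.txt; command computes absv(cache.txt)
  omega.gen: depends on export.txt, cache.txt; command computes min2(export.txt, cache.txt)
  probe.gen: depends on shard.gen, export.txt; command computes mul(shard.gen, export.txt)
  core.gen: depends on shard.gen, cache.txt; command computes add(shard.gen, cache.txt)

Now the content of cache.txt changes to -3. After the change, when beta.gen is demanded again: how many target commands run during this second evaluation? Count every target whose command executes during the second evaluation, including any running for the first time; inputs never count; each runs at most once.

First evaluation (everything demanded from the output):
  config.gen = absv(7) = 7
  shard.gen = neg(7) = -7
  core.gen = add(-7, 7) = 0
  pack.gen = max2(0, 7) = 7
  router.gen = min2(7, 0) = 0
  kernel.gen = max2(7, 0) = 7
  utils.gen = neg(7) = -7
  beta.gen = min2(7, -7) = -7

Propagation after the edit:
  config.gen: runs — cache.txt 7->-3; result 3.
  shard.gen: runs — cache.txt 7->-3; result 3.
  core.gen: runs — shard.gen -7->3; cache.txt 7->-3; result 0 (same value as before).
  pack.gen: runs — config.gen 7->3; result 3.
  router.gen: runs — pack.gen 7->3; result 0 (same value as before).
  kernel.gen: runs — pack.gen 7->3; result 3.
  utils.gen: runs — kernel.gen 7->3; result -3.
  beta.gen: runs — kernel.gen 7->3; utils.gen -7->-3; result -3.

Target commands that run: beta.gen, config.gen, core.gen, kernel.gen, pack.gen, router.gen, shard.gen, utils.gen — 8 in total.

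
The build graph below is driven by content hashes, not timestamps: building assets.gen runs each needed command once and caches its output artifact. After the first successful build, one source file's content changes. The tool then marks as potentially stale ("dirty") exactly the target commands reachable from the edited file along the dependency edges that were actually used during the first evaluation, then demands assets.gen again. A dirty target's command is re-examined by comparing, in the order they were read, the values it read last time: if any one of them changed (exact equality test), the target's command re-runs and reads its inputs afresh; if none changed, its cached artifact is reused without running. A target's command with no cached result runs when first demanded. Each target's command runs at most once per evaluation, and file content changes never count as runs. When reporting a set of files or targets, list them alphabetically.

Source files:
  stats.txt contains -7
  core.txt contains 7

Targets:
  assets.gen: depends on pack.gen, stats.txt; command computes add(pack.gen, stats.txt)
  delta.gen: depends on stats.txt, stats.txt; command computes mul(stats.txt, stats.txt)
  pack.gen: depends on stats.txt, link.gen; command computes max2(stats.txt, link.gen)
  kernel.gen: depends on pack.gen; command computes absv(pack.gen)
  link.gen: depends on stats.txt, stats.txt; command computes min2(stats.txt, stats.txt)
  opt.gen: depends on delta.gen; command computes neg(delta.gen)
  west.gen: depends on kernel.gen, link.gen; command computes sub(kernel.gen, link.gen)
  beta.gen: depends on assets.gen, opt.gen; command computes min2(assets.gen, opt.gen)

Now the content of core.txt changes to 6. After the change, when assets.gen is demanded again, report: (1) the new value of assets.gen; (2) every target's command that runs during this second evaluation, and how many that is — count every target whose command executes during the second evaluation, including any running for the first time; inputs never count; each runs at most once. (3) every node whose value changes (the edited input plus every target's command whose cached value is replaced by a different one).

Initial pass — values computed on the first demand:
  link.gen = min2(-7, -7) = -7
  pack.gen = max2(-7, -7) = -7
  assets.gen = add(-7, -7) = -14

Second demand — change propagation:
  no demanded computation ever read core.txt, so the edit dirties nothing and nothing runs.

The important point: nothing the output needs ever reads core.txt, so the edit is invisible to it.

assets.gen now evaluates to -14.
Run set: none (0 run).
Changed values: core.txt.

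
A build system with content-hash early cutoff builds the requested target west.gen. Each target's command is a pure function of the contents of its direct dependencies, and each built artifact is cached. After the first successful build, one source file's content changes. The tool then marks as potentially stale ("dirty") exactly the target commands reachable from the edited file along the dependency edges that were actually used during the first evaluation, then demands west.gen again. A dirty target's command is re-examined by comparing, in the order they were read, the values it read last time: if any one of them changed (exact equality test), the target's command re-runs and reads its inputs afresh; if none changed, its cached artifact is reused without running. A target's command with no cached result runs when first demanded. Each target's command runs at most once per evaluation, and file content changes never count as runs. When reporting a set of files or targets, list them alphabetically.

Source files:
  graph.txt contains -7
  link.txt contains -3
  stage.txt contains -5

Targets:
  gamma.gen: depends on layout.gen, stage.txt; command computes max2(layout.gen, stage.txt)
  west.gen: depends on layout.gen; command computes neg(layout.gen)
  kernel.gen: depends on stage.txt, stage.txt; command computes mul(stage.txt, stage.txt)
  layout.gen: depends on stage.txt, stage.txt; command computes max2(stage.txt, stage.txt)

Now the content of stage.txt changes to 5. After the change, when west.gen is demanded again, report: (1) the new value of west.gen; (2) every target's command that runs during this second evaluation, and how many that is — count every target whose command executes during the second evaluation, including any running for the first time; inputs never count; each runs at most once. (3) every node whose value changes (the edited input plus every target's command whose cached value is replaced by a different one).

New value of west.gen: -5.
Target commands that run: layout.gen, west.gen — 2 in total.
Values that change: layout.gen, stage.txt, west.gen.

First evaluation (everything demanded from the output):
  layout.gen = max2(-5, -5) = -5
  west.gen = neg(-5) = 5

Propagation after the edit:
  layout.gen: runs — stage.txt -5->5; stage.txt -5->5; result 5.
  west.gen: runs — layout.gen -5->5; result -5.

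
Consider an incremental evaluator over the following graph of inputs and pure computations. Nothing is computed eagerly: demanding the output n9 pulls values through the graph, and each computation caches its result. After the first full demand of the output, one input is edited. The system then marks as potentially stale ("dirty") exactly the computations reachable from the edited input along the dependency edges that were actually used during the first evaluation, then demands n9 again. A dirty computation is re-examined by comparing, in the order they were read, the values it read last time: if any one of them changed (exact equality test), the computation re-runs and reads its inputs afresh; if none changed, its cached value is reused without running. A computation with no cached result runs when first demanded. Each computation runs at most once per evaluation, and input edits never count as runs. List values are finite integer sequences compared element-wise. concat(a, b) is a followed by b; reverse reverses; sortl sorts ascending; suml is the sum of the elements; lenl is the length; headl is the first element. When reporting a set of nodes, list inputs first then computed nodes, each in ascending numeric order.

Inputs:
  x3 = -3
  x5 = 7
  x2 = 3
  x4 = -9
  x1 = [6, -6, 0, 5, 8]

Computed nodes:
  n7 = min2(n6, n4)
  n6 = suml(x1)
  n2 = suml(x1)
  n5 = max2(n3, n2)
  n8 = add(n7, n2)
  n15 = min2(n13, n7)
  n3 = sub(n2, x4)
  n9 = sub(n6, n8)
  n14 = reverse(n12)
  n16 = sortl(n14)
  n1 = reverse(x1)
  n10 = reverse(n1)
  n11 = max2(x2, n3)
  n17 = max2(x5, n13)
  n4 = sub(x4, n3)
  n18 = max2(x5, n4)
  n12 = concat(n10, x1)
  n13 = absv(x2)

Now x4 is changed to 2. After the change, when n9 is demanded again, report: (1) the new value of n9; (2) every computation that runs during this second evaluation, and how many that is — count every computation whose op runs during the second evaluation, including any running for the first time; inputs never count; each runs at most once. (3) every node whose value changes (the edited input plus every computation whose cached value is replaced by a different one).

n9 now evaluates to 9.
Run set: n3, n4, n7, n8, n9 (5 run).
Changed values: x4, n3, n4, n7, n8, n9.

Initial pass — values computed on the first demand:
  n2 = suml([6, -6, 0, 5, 8]) = 13
  n3 = sub(13, -9) = 22
  n4 = sub(-9, 22) = -31
  n6 = suml([6, -6, 0, 5, 8]) = 13
  n7 = min2(13, -31) = -31
  n8 = add(-31, 13) = -18
  n9 = sub(13, -18) = 31

Second demand — change propagation:
  n3: re-runs because x4 -9->2; new result 11.
  n4: re-runs because x4 -9->2; n3 22->11; new result -9.
  n7: re-runs because n4 -31->-9; new result -9.
  n8: re-runs because n7 -31->-9; new result 4.
  n9: re-runs because n8 -18->4; new result 9.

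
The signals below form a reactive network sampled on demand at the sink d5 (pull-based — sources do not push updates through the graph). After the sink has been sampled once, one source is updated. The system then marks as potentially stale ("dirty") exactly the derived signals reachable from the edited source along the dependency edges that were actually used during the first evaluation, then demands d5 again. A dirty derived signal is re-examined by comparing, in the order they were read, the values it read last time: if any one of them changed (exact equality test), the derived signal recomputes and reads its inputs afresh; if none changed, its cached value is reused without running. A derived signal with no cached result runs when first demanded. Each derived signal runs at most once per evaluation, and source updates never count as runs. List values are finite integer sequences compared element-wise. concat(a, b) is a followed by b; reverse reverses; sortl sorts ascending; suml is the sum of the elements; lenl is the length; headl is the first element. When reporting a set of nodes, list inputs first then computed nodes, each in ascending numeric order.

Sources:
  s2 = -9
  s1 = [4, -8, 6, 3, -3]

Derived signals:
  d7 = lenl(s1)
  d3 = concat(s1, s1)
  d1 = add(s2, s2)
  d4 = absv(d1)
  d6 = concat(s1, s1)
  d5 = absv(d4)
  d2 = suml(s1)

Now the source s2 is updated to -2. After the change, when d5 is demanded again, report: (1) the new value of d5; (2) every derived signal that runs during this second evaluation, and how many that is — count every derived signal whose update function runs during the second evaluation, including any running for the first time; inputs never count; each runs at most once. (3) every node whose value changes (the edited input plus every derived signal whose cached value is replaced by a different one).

d5 now evaluates to 4.
Run set: d1, d4, d5 (3 run).
Changed values: s2, d1, d4, d5.

Initial pass — values computed on the first demand:
  d1 = add(-9, -9) = -18
  d4 = absv(-18) = 18
  d5 = absv(18) = 18

Second demand — change propagation:
  d1: re-runs because s2 -9->-2; s2 -9->-2; new result -4.
  d4: re-runs because d1 -18->-4; new result 4.
  d5: re-runs because d4 18->4; new result 4.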